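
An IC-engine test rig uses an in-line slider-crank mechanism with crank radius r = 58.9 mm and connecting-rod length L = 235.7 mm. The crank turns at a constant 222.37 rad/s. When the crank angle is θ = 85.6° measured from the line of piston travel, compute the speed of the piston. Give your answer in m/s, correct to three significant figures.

13.3

ω = 222.4 rad/s
For an in-line slider-crank, x = r cosθ + √(L² − r² sin²θ), so v = −rω sinθ·[1 + r cosθ/√(L² − r² sin²θ)].
With r = 0.0589 m, L = 0.2357 m, θ = 85.6°: √(L² − r² sin²θ) = 0.22827 m.
v = −0.0589·222.4·0.99705·[1 + 0.0589·0.07672/0.22827] = -13.318 m/s.
|v| = 13.318 m/s.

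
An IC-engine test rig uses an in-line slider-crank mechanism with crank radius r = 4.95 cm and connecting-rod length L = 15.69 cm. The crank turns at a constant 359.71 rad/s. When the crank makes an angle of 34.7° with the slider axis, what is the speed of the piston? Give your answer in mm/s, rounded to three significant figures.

12800

ω = 359.7 rad/s
For an in-line slider-crank, x = r cosθ + √(L² − r² sin²θ), so v = −rω sinθ·[1 + r cosθ/√(L² − r² sin²θ)].
With r = 0.0495 m, L = 0.1569 m, θ = 34.7°: √(L² − r² sin²θ) = 0.15435 m.
v = −0.0495·359.7·0.56928·[1 + 0.0495·0.82214/0.15435] = -12.809 m/s.
|v| = 12.809 m/s = 12809 mm/s.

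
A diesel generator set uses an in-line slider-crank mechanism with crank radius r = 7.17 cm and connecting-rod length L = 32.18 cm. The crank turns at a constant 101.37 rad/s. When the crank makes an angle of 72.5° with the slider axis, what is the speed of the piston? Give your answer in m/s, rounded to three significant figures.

ω = 101.4 rad/s
For an in-line slider-crank, x = r cosθ + √(L² − r² sin²θ), so v = −rω sinθ·[1 + r cosθ/√(L² − r² sin²θ)].
With r = 0.0717 m, L = 0.3218 m, θ = 72.5°: √(L² − r² sin²θ) = 0.31445 m.
v = −0.0717·101.4·0.95372·[1 + 0.0717·0.30071/0.31445] = -7.4071 m/s.
|v| = 7.4071 m/s.

7.41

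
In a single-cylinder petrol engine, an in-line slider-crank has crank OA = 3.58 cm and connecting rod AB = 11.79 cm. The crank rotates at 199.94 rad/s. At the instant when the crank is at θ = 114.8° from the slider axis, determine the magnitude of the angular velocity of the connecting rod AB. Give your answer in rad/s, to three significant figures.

26.5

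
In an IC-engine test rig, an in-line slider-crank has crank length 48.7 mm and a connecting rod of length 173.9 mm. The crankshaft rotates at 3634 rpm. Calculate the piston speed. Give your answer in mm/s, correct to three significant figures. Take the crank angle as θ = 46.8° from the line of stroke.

16200

ω = 2π·3634/60 = 380.6 rad/s
For an in-line slider-crank, x = r cosθ + √(L² − r² sin²θ), so v = −rω sinθ·[1 + r cosθ/√(L² − r² sin²θ)].
With r = 0.0487 m, L = 0.1739 m, θ = 46.8°: √(L² − r² sin²θ) = 0.17024 m.
v = −0.0487·380.6·0.72897·[1 + 0.0487·0.68455/0.17024] = -16.155 m/s.
|v| = 16.155 m/s = 16155 mm/s.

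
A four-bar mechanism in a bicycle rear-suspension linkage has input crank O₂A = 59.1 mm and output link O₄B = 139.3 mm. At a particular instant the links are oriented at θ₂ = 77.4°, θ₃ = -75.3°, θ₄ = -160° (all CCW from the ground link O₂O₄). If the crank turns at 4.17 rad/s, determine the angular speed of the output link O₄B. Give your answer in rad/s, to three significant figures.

ω₂ = 4.17 rad/s
Differentiating the loop-closure r₂e^{iθ₂}+r₃e^{iθ₃}=r₁+r₄e^{iθ₄} gives r₂ω₂e^{iθ₂}+r₃ω₃e^{iθ₃}=r₄ω₄e^{iθ₄}.
Eliminating the other unknown: ω₄ = r₂ω₂ sin(θ₂−θ₃) / [r₄ sin(θ₄−θ₃)].
Numerator sine = +0.45865; denominator sine = -0.99572.
Result = 0.0591·4.17·(+0.45865) / (0.1393·(-0.99572)) = -0.81492 rad/s; magnitude 0.81492 rad/s.

0.815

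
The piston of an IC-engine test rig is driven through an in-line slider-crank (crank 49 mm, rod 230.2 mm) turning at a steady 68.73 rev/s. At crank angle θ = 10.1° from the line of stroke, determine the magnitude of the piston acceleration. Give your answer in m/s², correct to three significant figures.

10800

ω = 2π·68.7 = 431.8 rad/s
x(θ) = r cosθ + √(L² − r² sin²θ); with ω constant, a = ω²·d²x/dθ².
d²x/dθ² = −r cosθ − r²(cos2θ)/√u − r⁴ sin²2θ/(4u^{3/2}),  u = L² − r² sin²θ = 0.0529182 m².
Substituting r = 0.049 m, L = 0.2302 m, θ = 10.1°: d²x/dθ² = -0.05805 m.
a = ω²·d²x/dθ² = (431.8)²·(-0.05805) = -10826 m/s²;  |a| = 10826 m/s².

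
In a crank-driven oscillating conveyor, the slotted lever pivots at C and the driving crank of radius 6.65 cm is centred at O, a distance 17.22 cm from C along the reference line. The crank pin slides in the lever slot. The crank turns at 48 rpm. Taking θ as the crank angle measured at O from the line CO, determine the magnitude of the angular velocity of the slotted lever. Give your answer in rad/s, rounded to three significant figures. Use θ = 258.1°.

0.353

ω = 5.027 rad/s (from 48 rpm).
Crank pin A relative to C: A = (d + r cosθ, r sinθ); lever angle φ = atan2(r sinθ, d + r cosθ).
Differentiating tanφ: φ̇ = rω(d cosθ + r)/(d² + r² + 2dr cosθ).
d² + r² + 2dr cosθ = |CA|² = 0.0293525 m²;  d cosθ + r = +0.030992 m.
|ω_lever| = |0.0665·5.027·+0.030992| / 0.0293525 = 0.35293 rad/s.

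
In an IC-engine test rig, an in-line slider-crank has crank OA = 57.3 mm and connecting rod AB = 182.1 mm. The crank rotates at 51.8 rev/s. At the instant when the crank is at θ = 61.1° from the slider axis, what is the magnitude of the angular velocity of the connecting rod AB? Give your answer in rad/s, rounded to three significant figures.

ω = 325.5 rad/s (converted from 51.8 rev/s).
The rod makes angle φ with the slider axis where L sinφ = r sinθ; differentiating, L cosφ·φ̇ = r ω cosθ.
L cosφ = √(L² − r² sin²θ) = 0.17505 m.
|ω_rod| = r ω |cosθ| / √(L² − r² sin²θ) = 0.0573·325.5·0.48328/0.17505 = 51.486 rad/s.

51.5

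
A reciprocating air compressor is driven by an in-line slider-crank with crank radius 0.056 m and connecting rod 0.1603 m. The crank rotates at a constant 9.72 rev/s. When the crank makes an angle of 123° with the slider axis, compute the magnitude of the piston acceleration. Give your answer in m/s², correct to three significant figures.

ω = 2π·9.72 = 61.07 rad/s
x(θ) = r cosθ + √(L² − r² sin²θ); with ω constant, a = ω²·d²x/dθ².
d²x/dθ² = −r cosθ − r²(cos2θ)/√u − r⁴ sin²2θ/(4u^{3/2}),  u = L² − r² sin²θ = 0.0234903 m².
Substituting r = 0.056 m, L = 0.1603 m, θ = 123°: d²x/dθ² = +0.038252 m.
a = ω²·d²x/dθ² = (61.07)²·(+0.038252) = +142.68 m/s²;  |a| = 142.68 m/s².

143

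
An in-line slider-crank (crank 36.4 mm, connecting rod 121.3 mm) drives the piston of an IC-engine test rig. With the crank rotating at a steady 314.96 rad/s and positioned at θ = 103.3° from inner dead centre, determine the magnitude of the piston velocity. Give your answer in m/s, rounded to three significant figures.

ω = 315 rad/s
For an in-line slider-crank, x = r cosθ + √(L² − r² sin²θ), so v = −rω sinθ·[1 + r cosθ/√(L² − r² sin²θ)].
With r = 0.0364 m, L = 0.1213 m, θ = 103.3°: √(L² − r² sin²θ) = 0.11601 m.
v = −0.0364·315·0.97318·[1 + 0.0364·-0.23005/0.11601] = -10.352 m/s.
|v| = 10.352 m/s.

10.4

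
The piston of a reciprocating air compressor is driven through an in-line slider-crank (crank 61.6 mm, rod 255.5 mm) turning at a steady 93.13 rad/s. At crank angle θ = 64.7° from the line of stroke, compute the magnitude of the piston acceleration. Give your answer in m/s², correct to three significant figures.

ω = 93.13 rad/s
x(θ) = r cosθ + √(L² − r² sin²θ); with ω constant, a = ω²·d²x/dθ².
d²x/dθ² = −r cosθ − r²(cos2θ)/√u − r⁴ sin²2θ/(4u^{3/2}),  u = L² − r² sin²θ = 0.0621787 m².
Substituting r = 0.0616 m, L = 0.2555 m, θ = 64.7°: d²x/dθ² = -0.016805 m.
a = ω²·d²x/dθ² = (93.13)²·(-0.016805) = -145.75 m/s²;  |a| = 145.75 m/s².

146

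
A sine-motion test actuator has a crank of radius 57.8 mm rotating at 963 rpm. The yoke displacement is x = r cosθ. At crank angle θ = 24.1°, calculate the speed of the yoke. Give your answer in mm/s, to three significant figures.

ω = 100.8 rad/s (from 963 rpm).
x = r cosθ ⇒ ẋ = −rω sinθ.
|v| = rω|sinθ| = 0.0578·100.8·|sin 24.1°| = 2.3801 m/s = 2380.1 mm/s.

2380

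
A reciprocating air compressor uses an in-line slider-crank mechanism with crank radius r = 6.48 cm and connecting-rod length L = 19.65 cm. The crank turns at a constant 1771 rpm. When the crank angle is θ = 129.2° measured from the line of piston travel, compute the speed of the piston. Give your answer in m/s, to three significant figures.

7.31

ω = 2π·1771/60 = 185.5 rad/s
For an in-line slider-crank, x = r cosθ + √(L² − r² sin²θ), so v = −rω sinθ·[1 + r cosθ/√(L² − r² sin²θ)].
With r = 0.0648 m, L = 0.1965 m, θ = 129.2°: √(L² − r² sin²θ) = 0.18998 m.
v = −0.0648·185.5·0.77494·[1 + 0.0648·-0.63203/0.18998] = -7.3053 m/s.
|v| = 7.3053 m/s.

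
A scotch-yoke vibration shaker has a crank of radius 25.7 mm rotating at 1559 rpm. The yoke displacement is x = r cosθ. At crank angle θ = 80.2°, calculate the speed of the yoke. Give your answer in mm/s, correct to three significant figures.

4130

ω = 163.3 rad/s (from 1559 rpm).
x = r cosθ ⇒ ẋ = −rω sinθ.
|v| = rω|sinθ| = 0.0257·163.3·|sin 80.2°| = 4.1345 m/s = 4134.5 mm/s.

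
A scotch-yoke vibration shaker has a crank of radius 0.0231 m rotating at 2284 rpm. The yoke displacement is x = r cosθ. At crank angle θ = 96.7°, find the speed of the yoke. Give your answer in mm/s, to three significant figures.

ω = 239.2 rad/s (from 2284 rpm).
x = r cosθ ⇒ ẋ = −rω sinθ.
|v| = rω|sinθ| = 0.0231·239.2·|sin 96.7°| = 5.4873 m/s = 5487.3 mm/s.

5490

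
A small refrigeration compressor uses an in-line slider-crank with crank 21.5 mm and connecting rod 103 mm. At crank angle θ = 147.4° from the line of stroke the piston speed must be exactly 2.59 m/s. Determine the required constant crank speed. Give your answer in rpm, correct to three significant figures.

2590

For an in-line slider-crank, |v_piston| = rω|sinθ|·[1 + r cosθ/√(L² − r² sin²θ)].
With r = 0.0215 m, L = 0.103 m, θ = 147.4°: the bracketed kinematic factor |dx/dθ| = 0.0095336 m.
ω = v/|dx/dθ| = 2.59/0.0095336 = 271.67 rad/s.
N = 60ω/(2π) = 2594.3 rpm.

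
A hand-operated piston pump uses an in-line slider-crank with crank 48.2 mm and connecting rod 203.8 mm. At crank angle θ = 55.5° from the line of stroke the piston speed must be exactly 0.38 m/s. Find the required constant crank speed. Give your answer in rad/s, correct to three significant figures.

8.42

For an in-line slider-crank, |v_piston| = rω|sinθ|·[1 + r cosθ/√(L² − r² sin²θ)].
With r = 0.0482 m, L = 0.2038 m, θ = 55.5°: the bracketed kinematic factor |dx/dθ| = 0.045148 m.
ω = v/|dx/dθ| = 0.38/0.045148 = 8.4167 rad/s.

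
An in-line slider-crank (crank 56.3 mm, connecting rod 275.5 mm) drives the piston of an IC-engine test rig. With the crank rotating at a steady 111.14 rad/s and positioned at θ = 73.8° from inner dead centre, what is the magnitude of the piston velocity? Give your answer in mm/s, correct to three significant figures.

ω = 111.1 rad/s
For an in-line slider-crank, x = r cosθ + √(L² − r² sin²θ), so v = −rω sinθ·[1 + r cosθ/√(L² − r² sin²θ)].
With r = 0.0563 m, L = 0.2755 m, θ = 73.8°: √(L² − r² sin²θ) = 0.27014 m.
v = −0.0563·111.1·0.96029·[1 + 0.0563·0.27899/0.27014] = -6.3581 m/s.
|v| = 6.3581 m/s = 6358.1 mm/s.

6360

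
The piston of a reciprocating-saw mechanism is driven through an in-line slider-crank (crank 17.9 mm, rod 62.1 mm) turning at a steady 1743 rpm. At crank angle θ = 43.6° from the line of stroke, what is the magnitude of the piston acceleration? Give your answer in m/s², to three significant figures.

444

ω = 2π·1743/60 = 182.5 rad/s
x(θ) = r cosθ + √(L² − r² sin²θ); with ω constant, a = ω²·d²x/dθ².
d²x/dθ² = −r cosθ − r²(cos2θ)/√u − r⁴ sin²2θ/(4u^{3/2}),  u = L² − r² sin²θ = 0.00370403 m².
Substituting r = 0.0179 m, L = 0.0621 m, θ = 43.6°: d²x/dθ² = -0.013333 m.
a = ω²·d²x/dθ² = (182.5)²·(-0.013333) = -444.22 m/s²;  |a| = 444.22 m/s².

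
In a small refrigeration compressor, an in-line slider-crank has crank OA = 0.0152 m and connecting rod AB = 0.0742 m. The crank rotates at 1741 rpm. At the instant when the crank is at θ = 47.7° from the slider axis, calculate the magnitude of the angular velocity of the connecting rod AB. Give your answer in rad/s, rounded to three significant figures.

25.4

ω = 182.3 rad/s (converted from 1741 rpm).
The rod makes angle φ with the slider axis where L sinφ = r sinθ; differentiating, L cosφ·φ̇ = r ω cosθ.
L cosφ = √(L² − r² sin²θ) = 0.073343 m.
|ω_rod| = r ω |cosθ| / √(L² − r² sin²θ) = 0.0152·182.3·0.67301/0.073343 = 25.429 rad/s.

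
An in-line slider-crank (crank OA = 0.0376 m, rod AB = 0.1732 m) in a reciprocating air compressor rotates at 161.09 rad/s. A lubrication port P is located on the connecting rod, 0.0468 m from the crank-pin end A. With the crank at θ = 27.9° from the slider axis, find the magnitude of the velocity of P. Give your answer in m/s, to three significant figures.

ω = 161.1 rad/s.  Crank-pin speed |V_A| = rω = 6.057 m/s, perpendicular to OA.
Rod angle: sinφ = −(r/L) sinθ ⇒ φ = -5.830°; ω_rod = −rω cosθ/√(L²−r²sin²θ) = -31.067 rad/s.
V_P = V_A + ω_rod × AP, with AP = 0.0468 m along the rod.
Components: V_Px = −rω sinθ − a·ω_rod·sinφ = -2.9819 m/s;  V_Py = rω cosθ + a·ω_rod·cosφ = +3.9065 m/s.
|V_P| = √(V_Px² + V_Py²) = 4.9146 m/s.

4.91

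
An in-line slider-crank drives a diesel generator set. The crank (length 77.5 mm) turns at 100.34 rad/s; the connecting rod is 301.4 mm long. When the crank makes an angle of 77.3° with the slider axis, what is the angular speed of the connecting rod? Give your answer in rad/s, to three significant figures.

5.86

ω = 100.3 rad/s
The rod makes angle φ with the slider axis where L sinφ = r sinθ; differentiating, L cosφ·φ̇ = r ω cosθ.
L cosφ = √(L² − r² sin²θ) = 0.29176 m.
|ω_rod| = r ω |cosθ| / √(L² − r² sin²θ) = 0.0775·100.3·0.21985/0.29176 = 5.8595 rad/s.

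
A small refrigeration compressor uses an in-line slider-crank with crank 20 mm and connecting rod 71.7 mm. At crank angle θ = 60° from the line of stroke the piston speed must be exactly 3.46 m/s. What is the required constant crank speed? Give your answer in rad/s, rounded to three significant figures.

175

For an in-line slider-crank, |v_piston| = rω|sinθ|·[1 + r cosθ/√(L² − r² sin²θ)].
With r = 0.02 m, L = 0.0717 m, θ = 60°: the bracketed kinematic factor |dx/dθ| = 0.01981 m.
ω = v/|dx/dθ| = 3.46/0.01981 = 174.66 rad/s.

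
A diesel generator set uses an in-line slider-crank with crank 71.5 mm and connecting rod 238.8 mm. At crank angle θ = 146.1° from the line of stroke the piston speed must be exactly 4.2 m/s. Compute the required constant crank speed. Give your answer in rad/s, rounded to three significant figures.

For an in-line slider-crank, |v_piston| = rω|sinθ|·[1 + r cosθ/√(L² − r² sin²θ)].
With r = 0.0715 m, L = 0.2388 m, θ = 146.1°: the bracketed kinematic factor |dx/dθ| = 0.029827 m.
ω = v/|dx/dθ| = 4.2/0.029827 = 140.81 rad/s.

141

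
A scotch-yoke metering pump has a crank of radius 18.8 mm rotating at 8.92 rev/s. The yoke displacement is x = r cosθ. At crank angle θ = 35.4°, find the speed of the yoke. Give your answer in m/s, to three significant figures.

ω = 56.05 rad/s (from 8.92 rev/s).
x = r cosθ ⇒ ẋ = −rω sinθ.
|v| = rω|sinθ| = 0.0188·56.05·|sin 35.4°| = 0.61037 m/s.

0.610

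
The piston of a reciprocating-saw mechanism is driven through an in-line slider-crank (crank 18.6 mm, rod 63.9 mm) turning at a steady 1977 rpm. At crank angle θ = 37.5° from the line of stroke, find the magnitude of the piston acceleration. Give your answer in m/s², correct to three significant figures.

ω = 2π·1977/60 = 207 rad/s
x(θ) = r cosθ + √(L² − r² sin²θ); with ω constant, a = ω²·d²x/dθ².
d²x/dθ² = −r cosθ − r²(cos2θ)/√u − r⁴ sin²2θ/(4u^{3/2}),  u = L² − r² sin²θ = 0.003955 m².
Substituting r = 0.0186 m, L = 0.0639 m, θ = 37.5°: d²x/dθ² = -0.016292 m.
a = ω²·d²x/dθ² = (207)²·(-0.016292) = -698.32 m/s²;  |a| = 698.32 m/s².

698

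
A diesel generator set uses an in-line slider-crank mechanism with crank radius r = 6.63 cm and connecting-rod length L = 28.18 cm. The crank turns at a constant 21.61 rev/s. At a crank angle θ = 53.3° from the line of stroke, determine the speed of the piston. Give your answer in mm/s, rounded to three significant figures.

8250

ω = 2π·21.6 = 135.8 rad/s
For an in-line slider-crank, x = r cosθ + √(L² − r² sin²θ), so v = −rω sinθ·[1 + r cosθ/√(L² − r² sin²θ)].
With r = 0.0663 m, L = 0.2818 m, θ = 53.3°: √(L² − r² sin²θ) = 0.27674 m.
v = −0.0663·135.8·0.80178·[1 + 0.0663·0.59763/0.27674] = -8.2511 m/s.
|v| = 8.2511 m/s = 8251.1 mm/s.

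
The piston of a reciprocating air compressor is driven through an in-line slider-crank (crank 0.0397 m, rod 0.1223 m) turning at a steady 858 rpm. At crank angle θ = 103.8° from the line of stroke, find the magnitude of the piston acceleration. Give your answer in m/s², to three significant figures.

ω = 2π·858/60 = 89.85 rad/s
x(θ) = r cosθ + √(L² − r² sin²θ); with ω constant, a = ω²·d²x/dθ².
d²x/dθ² = −r cosθ − r²(cos2θ)/√u − r⁴ sin²2θ/(4u^{3/2}),  u = L² − r² sin²θ = 0.0134709 m².
Substituting r = 0.0397 m, L = 0.1223 m, θ = 103.8°: d²x/dθ² = +0.021419 m.
a = ω²·d²x/dθ² = (89.85)²·(+0.021419) = +172.91 m/s²;  |a| = 172.91 m/s².

173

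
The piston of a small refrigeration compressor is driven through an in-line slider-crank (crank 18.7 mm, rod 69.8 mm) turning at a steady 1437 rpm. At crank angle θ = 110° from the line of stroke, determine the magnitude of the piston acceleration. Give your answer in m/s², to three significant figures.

ω = 2π·1437/60 = 150.5 rad/s
x(θ) = r cosθ + √(L² − r² sin²θ); with ω constant, a = ω²·d²x/dθ².
d²x/dθ² = −r cosθ − r²(cos2θ)/√u − r⁴ sin²2θ/(4u^{3/2}),  u = L² − r² sin²θ = 0.00456326 m².
Substituting r = 0.0187 m, L = 0.0698 m, θ = 110°: d²x/dθ² = +0.01032 m.
a = ω²·d²x/dθ² = (150.5)²·(+0.01032) = +233.7 m/s²;  |a| = 233.7 m/s².

234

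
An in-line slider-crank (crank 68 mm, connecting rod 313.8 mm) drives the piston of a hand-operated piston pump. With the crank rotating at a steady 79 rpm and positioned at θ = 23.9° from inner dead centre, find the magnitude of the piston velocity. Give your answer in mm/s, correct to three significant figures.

ω = 2π·79/60 = 8.273 rad/s
For an in-line slider-crank, x = r cosθ + √(L² − r² sin²θ), so v = −rω sinθ·[1 + r cosθ/√(L² − r² sin²θ)].
With r = 0.068 m, L = 0.3138 m, θ = 23.9°: √(L² − r² sin²θ) = 0.31259 m.
v = −0.068·8.273·0.40514·[1 + 0.068·0.91425/0.31259] = -0.27324 m/s.
|v| = 0.27324 m/s = 273.24 mm/s.

273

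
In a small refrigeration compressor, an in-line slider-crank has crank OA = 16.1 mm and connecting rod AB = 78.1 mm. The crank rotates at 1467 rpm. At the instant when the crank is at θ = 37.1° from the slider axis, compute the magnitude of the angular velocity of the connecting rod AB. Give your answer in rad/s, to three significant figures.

ω = 153.6 rad/s (converted from 1467 rpm).
The rod makes angle φ with the slider axis where L sinφ = r sinθ; differentiating, L cosφ·φ̇ = r ω cosθ.
L cosφ = √(L² − r² sin²θ) = 0.077494 m.
|ω_rod| = r ω |cosθ| / √(L² − r² sin²θ) = 0.0161·153.6·0.79758/0.077494 = 25.456 rad/s.

25.5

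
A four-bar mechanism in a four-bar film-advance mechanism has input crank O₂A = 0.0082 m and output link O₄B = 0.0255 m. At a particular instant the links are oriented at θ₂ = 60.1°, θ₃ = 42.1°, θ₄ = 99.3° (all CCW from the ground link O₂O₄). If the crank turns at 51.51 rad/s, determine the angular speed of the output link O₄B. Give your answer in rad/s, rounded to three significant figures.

6.09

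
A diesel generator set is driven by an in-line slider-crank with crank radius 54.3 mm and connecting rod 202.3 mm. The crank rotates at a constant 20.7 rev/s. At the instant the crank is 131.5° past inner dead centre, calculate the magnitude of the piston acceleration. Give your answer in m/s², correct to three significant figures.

635

ω = 2π·20.7 = 130.1 rad/s
x(θ) = r cosθ + √(L² − r² sin²θ); with ω constant, a = ω²·d²x/dθ².
d²x/dθ² = −r cosθ − r²(cos2θ)/√u − r⁴ sin²2θ/(4u^{3/2}),  u = L² − r² sin²θ = 0.0392714 m².
Substituting r = 0.0543 m, L = 0.2023 m, θ = 131.5°: d²x/dθ² = +0.037518 m.
a = ω²·d²x/dθ² = (130.1)²·(+0.037518) = +634.67 m/s²;  |a| = 634.67 m/s².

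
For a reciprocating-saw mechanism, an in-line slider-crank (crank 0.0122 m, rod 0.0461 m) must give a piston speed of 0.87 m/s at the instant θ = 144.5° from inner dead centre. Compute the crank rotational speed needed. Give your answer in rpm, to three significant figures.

For an in-line slider-crank, |v_piston| = rω|sinθ|·[1 + r cosθ/√(L² − r² sin²θ)].
With r = 0.0122 m, L = 0.0461 m, θ = 144.5°: the bracketed kinematic factor |dx/dθ| = 0.0055399 m.
ω = v/|dx/dθ| = 0.87/0.0055399 = 157.04 rad/s.
N = 60ω/(2π) = 1499.7 rpm.

1500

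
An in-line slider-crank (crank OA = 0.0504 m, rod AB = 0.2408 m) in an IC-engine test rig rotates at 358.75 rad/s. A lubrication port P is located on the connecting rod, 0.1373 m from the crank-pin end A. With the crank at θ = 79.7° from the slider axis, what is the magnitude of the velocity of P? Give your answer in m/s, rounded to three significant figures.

ω = 358.8 rad/s.  Crank-pin speed |V_A| = rω = 18.081 m/s, perpendicular to OA.
Rod angle: sinφ = −(r/L) sinθ ⇒ φ = -11.884°; ω_rod = −rω cosθ/√(L²−r²sin²θ) = -13.72 rad/s.
V_P = V_A + ω_rod × AP, with AP = 0.1373 m along the rod.
Components: V_Px = −rω sinθ − a·ω_rod·sinφ = -18.178 m/s;  V_Py = rω cosθ + a·ω_rod·cosφ = +1.3896 m/s.
|V_P| = √(V_Px² + V_Py²) = 18.231 m/s.

18.2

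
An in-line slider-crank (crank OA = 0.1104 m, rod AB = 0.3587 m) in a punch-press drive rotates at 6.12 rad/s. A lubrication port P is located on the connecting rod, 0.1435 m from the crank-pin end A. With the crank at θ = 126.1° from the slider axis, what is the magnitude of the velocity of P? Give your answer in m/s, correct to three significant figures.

0.559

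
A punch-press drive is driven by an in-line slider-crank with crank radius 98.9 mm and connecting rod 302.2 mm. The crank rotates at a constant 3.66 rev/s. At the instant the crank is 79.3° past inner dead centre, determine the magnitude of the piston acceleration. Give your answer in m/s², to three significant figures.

ω = 2π·3.66 = 23 rad/s
x(θ) = r cosθ + √(L² − r² sin²θ); with ω constant, a = ω²·d²x/dθ².
d²x/dθ² = −r cosθ − r²(cos2θ)/√u − r⁴ sin²2θ/(4u^{3/2}),  u = L² − r² sin²θ = 0.0818808 m².
Substituting r = 0.0989 m, L = 0.3022 m, θ = 79.3°: d²x/dθ² = +0.013327 m.
a = ω²·d²x/dθ² = (23)²·(+0.013327) = +7.048 m/s²;  |a| = 7.048 m/s².

7.05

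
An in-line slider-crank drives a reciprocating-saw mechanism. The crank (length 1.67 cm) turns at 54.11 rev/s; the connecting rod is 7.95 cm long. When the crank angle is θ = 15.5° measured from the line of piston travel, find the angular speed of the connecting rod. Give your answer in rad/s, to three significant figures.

ω = 340 rad/s (converted from 54.11 rev/s).
The rod makes angle φ with the slider axis where L sinφ = r sinθ; differentiating, L cosφ·φ̇ = r ω cosθ.
L cosφ = √(L² − r² sin²θ) = 0.079375 m.
|ω_rod| = r ω |cosθ| / √(L² − r² sin²θ) = 0.0167·340·0.96363/0.079375 = 68.929 rad/s.

68.9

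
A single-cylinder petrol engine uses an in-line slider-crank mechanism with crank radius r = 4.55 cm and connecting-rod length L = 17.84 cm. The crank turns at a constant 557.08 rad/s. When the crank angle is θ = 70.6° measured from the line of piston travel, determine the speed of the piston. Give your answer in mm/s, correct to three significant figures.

ω = 557.1 rad/s
For an in-line slider-crank, x = r cosθ + √(L² − r² sin²θ), so v = −rω sinθ·[1 + r cosθ/√(L² − r² sin²θ)].
With r = 0.0455 m, L = 0.1784 m, θ = 70.6°: √(L² − r² sin²θ) = 0.17316 m.
v = −0.0455·557.1·0.94322·[1 + 0.0455·0.33216/0.17316] = -25.995 m/s.
|v| = 25.995 m/s = 25995 mm/s.

26000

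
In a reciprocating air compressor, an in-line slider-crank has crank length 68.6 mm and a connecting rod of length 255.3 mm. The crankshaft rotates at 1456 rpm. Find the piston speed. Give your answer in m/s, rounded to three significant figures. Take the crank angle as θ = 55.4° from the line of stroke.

9.96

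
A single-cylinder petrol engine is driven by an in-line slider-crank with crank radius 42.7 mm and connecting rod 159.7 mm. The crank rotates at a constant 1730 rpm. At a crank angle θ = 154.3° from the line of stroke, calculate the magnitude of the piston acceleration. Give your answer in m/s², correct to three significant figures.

1020

ω = 2π·1730/60 = 181.2 rad/s
x(θ) = r cosθ + √(L² − r² sin²θ); with ω constant, a = ω²·d²x/dθ².
d²x/dθ² = −r cosθ − r²(cos2θ)/√u − r⁴ sin²2θ/(4u^{3/2}),  u = L² − r² sin²θ = 0.0251612 m².
Substituting r = 0.0427 m, L = 0.1597 m, θ = 154.3°: d²x/dθ² = +0.031178 m.
a = ω²·d²x/dθ² = (181.2)²·(+0.031178) = +1023.3 m/s²;  |a| = 1023.3 m/s².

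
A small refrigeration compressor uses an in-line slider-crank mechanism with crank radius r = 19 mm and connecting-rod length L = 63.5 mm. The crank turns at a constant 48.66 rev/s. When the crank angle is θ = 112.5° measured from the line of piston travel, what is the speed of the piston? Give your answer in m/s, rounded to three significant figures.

4.73

ω = 2π·48.7 = 305.7 rad/s
For an in-line slider-crank, x = r cosθ + √(L² − r² sin²θ), so v = −rω sinθ·[1 + r cosθ/√(L² − r² sin²θ)].
With r = 0.019 m, L = 0.0635 m, θ = 112.5°: √(L² − r² sin²θ) = 0.061026 m.
v = −0.019·305.7·0.92388·[1 + 0.019·-0.38268/0.061026] = -4.7274 m/s.
|v| = 4.7274 m/s.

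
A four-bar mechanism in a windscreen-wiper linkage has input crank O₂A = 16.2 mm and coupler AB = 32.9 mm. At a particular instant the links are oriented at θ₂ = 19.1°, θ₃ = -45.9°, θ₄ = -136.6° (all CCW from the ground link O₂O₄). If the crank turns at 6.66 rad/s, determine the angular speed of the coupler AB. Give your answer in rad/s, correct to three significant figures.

ω₂ = 6.66 rad/s
Differentiating the loop-closure r₂e^{iθ₂}+r₃e^{iθ₃}=r₁+r₄e^{iθ₄} gives r₂ω₂e^{iθ₂}+r₃ω₃e^{iθ₃}=r₄ω₄e^{iθ₄}.
Eliminating the other unknown: ω₃ = r₂ω₂ sin(θ₄−θ₂) / [r₃ sin(θ₃−θ₄)].
Numerator sine = -0.41151; denominator sine = +0.99993.
Result = 0.0162·6.66·(-0.41151) / (0.0329·(+0.99993)) = -1.3496 rad/s; magnitude 1.3496 rad/s.

1.35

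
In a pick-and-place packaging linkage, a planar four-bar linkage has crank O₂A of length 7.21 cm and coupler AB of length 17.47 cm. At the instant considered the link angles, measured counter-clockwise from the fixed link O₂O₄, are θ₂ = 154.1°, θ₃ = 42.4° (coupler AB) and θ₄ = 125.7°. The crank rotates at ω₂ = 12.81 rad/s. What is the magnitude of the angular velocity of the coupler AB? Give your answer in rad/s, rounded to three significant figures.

2.53

ω₂ = 12.81 rad/s
Differentiating the loop-closure r₂e^{iθ₂}+r₃e^{iθ₃}=r₁+r₄e^{iθ₄} gives r₂ω₂e^{iθ₂}+r₃ω₃e^{iθ₃}=r₄ω₄e^{iθ₄}.
Eliminating the other unknown: ω₃ = r₂ω₂ sin(θ₄−θ₂) / [r₃ sin(θ₃−θ₄)].
Numerator sine = -0.47562; denominator sine = -0.99317.
Result = 0.0721·12.81·(-0.47562) / (0.1747·(-0.99317)) = +2.5318 rad/s; magnitude 2.5318 rad/s.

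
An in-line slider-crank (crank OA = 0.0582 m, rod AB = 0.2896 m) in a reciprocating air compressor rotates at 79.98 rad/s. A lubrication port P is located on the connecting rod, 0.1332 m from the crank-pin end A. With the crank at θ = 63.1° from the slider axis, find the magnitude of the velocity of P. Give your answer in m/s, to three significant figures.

4.47

ω = 79.98 rad/s.  Crank-pin speed |V_A| = rω = 4.6548 m/s, perpendicular to OA.
Rod angle: sinφ = −(r/L) sinθ ⇒ φ = -10.324°; ω_rod = −rω cosθ/√(L²−r²sin²θ) = -7.3918 rad/s.
V_P = V_A + ω_rod × AP, with AP = 0.1332 m along the rod.
Components: V_Px = −rω sinθ − a·ω_rod·sinφ = -4.3276 m/s;  V_Py = rω cosθ + a·ω_rod·cosφ = +1.1374 m/s.
|V_P| = √(V_Px² + V_Py²) = 4.4746 m/s.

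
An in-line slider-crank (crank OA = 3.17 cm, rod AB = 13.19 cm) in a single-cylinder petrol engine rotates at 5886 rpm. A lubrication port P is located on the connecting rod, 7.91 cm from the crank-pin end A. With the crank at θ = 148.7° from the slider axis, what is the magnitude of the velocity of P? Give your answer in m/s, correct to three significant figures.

11.1

ω = 616.4 rad/s.  Crank-pin speed |V_A| = rω = 19.539 m/s, perpendicular to OA.
Rod angle: sinφ = −(r/L) sinθ ⇒ φ = -7.173°; ω_rod = −rω cosθ/√(L²−r²sin²θ) = +127.58 rad/s.
V_P = V_A + ω_rod × AP, with AP = 0.0791 m along the rod.
Components: V_Px = −rω sinθ − a·ω_rod·sinφ = -8.8911 m/s;  V_Py = rω cosθ + a·ω_rod·cosφ = -6.6833 m/s.
|V_P| = √(V_Px² + V_Py²) = 11.123 m/s.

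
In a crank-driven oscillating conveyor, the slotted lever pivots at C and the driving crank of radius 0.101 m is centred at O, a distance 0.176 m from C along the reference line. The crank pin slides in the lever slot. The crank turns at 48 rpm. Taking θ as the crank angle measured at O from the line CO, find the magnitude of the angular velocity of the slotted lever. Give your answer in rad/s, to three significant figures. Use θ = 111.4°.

0.662

ω = 5.027 rad/s (from 48 rpm).
Crank pin A relative to C: A = (d + r cosθ, r sinθ); lever angle φ = atan2(r sinθ, d + r cosθ).
Differentiating tanφ: φ̇ = rω(d cosθ + r)/(d² + r² + 2dr cosθ).
d² + r² + 2dr cosθ = |CA|² = 0.0282049 m²;  d cosθ + r = +0.036782 m.
|ω_lever| = |0.101·5.027·+0.036782| / 0.0282049 = 0.66206 rad/s.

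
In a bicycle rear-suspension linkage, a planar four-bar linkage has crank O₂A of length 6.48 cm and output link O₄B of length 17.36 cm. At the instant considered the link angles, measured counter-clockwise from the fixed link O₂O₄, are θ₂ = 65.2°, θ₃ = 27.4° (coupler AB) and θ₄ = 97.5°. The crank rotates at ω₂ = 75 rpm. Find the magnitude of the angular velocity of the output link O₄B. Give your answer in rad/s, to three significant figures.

1.91

ω₂ = 7.854 rad/s (from 75 rpm).
Differentiating the loop-closure r₂e^{iθ₂}+r₃e^{iθ₃}=r₁+r₄e^{iθ₄} gives r₂ω₂e^{iθ₂}+r₃ω₃e^{iθ₃}=r₄ω₄e^{iθ₄}.
Eliminating the other unknown: ω₄ = r₂ω₂ sin(θ₂−θ₃) / [r₄ sin(θ₄−θ₃)].
Numerator sine = +0.61291; denominator sine = +0.94029.
Result = 0.0648·7.854·(+0.61291) / (0.1736·(+0.94029)) = +1.9109 rad/s; magnitude 1.9109 rad/s.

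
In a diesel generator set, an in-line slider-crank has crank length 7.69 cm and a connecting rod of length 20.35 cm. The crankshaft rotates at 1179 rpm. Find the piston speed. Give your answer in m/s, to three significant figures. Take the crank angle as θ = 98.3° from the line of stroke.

ω = 2π·1179/60 = 123.5 rad/s
For an in-line slider-crank, x = r cosθ + √(L² − r² sin²θ), so v = −rω sinθ·[1 + r cosθ/√(L² − r² sin²θ)].
With r = 0.0769 m, L = 0.2035 m, θ = 98.3°: √(L² − r² sin²θ) = 0.18874 m.
v = −0.0769·123.5·0.98953·[1 + 0.0769·-0.14436/0.18874] = -8.8424 m/s.
|v| = 8.8424 m/s.

8.84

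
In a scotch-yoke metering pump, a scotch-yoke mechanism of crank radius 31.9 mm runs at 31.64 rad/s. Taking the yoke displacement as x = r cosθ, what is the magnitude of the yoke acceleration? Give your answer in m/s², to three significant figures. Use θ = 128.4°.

19.8

ω = 31.64 rad/s
x = r cosθ ⇒ ẍ = −rω² cosθ (ω constant).
|a| = rω²|cosθ| = 0.0319·(31.64)²·|cos 128.4°| = 19.836 m/s².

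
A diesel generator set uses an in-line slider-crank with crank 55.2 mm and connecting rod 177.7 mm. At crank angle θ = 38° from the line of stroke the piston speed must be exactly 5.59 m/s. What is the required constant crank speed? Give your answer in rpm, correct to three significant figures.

1260

For an in-line slider-crank, |v_piston| = rω|sinθ|·[1 + r cosθ/√(L² − r² sin²θ)].
With r = 0.0552 m, L = 0.1777 m, θ = 38°: the bracketed kinematic factor |dx/dθ| = 0.04246 m.
ω = v/|dx/dθ| = 5.59/0.04246 = 131.65 rad/s.
N = 60ω/(2π) = 1257.2 rpm.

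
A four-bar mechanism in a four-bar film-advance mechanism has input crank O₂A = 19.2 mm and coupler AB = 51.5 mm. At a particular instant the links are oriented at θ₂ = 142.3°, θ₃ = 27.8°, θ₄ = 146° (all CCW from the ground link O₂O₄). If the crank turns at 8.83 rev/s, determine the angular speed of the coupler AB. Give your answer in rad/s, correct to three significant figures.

1.51

ω₂ = 55.48 rad/s (from 8.83 rev/s).
Differentiating the loop-closure r₂e^{iθ₂}+r₃e^{iθ₃}=r₁+r₄e^{iθ₄} gives r₂ω₂e^{iθ₂}+r₃ω₃e^{iθ₃}=r₄ω₄e^{iθ₄}.
Eliminating the other unknown: ω₃ = r₂ω₂ sin(θ₄−θ₂) / [r₃ sin(θ₃−θ₄)].
Numerator sine = +0.06453; denominator sine = -0.88130.
Result = 0.0192·55.48·(+0.06453) / (0.0515·(-0.88130)) = -1.5146 rad/s; magnitude 1.5146 rad/s.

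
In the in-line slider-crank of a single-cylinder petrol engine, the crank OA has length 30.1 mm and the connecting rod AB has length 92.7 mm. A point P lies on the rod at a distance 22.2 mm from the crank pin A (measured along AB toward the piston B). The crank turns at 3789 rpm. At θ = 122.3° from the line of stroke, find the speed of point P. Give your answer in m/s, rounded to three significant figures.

10.8

ω = 396.8 rad/s.  Crank-pin speed |V_A| = rω = 11.943 m/s, perpendicular to OA.
Rod angle: sinφ = −(r/L) sinθ ⇒ φ = -15.930°; ω_rod = −rω cosθ/√(L²−r²sin²θ) = +71.594 rad/s.
V_P = V_A + ω_rod × AP, with AP = 0.0222 m along the rod.
Components: V_Px = −rω sinθ − a·ω_rod·sinφ = -9.6589 m/s;  V_Py = rω cosθ + a·ω_rod·cosφ = -4.8535 m/s.
|V_P| = √(V_Px² + V_Py²) = 10.81 m/s.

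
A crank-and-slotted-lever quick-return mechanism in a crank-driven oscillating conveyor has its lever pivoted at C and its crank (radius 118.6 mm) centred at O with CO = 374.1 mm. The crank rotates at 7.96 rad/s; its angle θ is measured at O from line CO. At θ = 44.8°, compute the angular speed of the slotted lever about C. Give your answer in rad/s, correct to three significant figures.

ω = 7.96 rad/s
Crank pin A relative to C: A = (d + r cosθ, r sinθ); lever angle φ = atan2(r sinθ, d + r cosθ).
Differentiating tanφ: φ̇ = rω(d cosθ + r)/(d² + r² + 2dr cosθ).
d² + r² + 2dr cosθ = |CA|² = 0.216982 m²;  d cosθ + r = +0.38405 m.
|ω_lever| = |0.1186·7.96·+0.38405| / 0.216982 = 1.6709 rad/s.

1.67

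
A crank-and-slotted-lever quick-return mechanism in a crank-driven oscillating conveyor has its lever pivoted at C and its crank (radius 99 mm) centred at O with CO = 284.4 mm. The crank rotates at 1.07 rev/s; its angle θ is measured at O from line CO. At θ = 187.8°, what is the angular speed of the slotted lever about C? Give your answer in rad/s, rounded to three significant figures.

ω = 6.723 rad/s (from 1.07 rev/s).
Crank pin A relative to C: A = (d + r cosθ, r sinθ); lever angle φ = atan2(r sinθ, d + r cosθ).
Differentiating tanφ: φ̇ = rω(d cosθ + r)/(d² + r² + 2dr cosθ).
d² + r² + 2dr cosθ = |CA|² = 0.0348942 m²;  d cosθ + r = -0.18277 m.
|ω_lever| = |0.099·6.723·-0.18277| / 0.0348942 = 3.4862 rad/s.

3.49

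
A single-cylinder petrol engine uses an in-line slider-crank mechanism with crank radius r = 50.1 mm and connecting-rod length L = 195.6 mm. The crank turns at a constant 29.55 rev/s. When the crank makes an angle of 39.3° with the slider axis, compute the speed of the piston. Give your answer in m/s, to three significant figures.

7.08

ω = 2π·29.6 = 185.7 rad/s
For an in-line slider-crank, x = r cosθ + √(L² − r² sin²θ), so v = −rω sinθ·[1 + r cosθ/√(L² − r² sin²θ)].
With r = 0.0501 m, L = 0.1956 m, θ = 39.3°: √(L² − r² sin²θ) = 0.19301 m.
v = −0.0501·185.7·0.63338·[1 + 0.0501·0.77384/0.19301] = -7.0751 m/s.
|v| = 7.0751 m/s.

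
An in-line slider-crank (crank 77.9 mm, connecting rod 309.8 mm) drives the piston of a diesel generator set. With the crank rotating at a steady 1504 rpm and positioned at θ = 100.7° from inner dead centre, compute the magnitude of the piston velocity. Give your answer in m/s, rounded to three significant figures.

11.5

ω = 2π·1504/60 = 157.5 rad/s
For an in-line slider-crank, x = r cosθ + √(L² − r² sin²θ), so v = −rω sinθ·[1 + r cosθ/√(L² − r² sin²θ)].
With r = 0.0779 m, L = 0.3098 m, θ = 100.7°: √(L² − r² sin²θ) = 0.30019 m.
v = −0.0779·157.5·0.98261·[1 + 0.0779·-0.18567/0.30019] = -11.475 m/s.
|v| = 11.475 m/s.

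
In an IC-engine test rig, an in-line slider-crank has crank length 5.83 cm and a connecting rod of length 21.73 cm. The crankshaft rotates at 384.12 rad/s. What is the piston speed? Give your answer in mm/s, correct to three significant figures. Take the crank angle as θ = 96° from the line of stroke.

21600

ω = 384.1 rad/s
For an in-line slider-crank, x = r cosθ + √(L² − r² sin²θ), so v = −rω sinθ·[1 + r cosθ/√(L² − r² sin²θ)].
With r = 0.0583 m, L = 0.2173 m, θ = 96°: √(L² − r² sin²θ) = 0.20942 m.
v = −0.0583·384.1·0.99452·[1 + 0.0583·-0.10453/0.20942] = -21.623 m/s.
|v| = 21.623 m/s = 21623 mm/s.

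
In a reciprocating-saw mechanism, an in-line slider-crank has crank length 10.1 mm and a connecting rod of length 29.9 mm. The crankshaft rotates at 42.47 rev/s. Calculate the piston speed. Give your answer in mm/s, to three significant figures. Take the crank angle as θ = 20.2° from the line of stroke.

ω = 2π·42.5 = 266.8 rad/s
For an in-line slider-crank, x = r cosθ + √(L² − r² sin²θ), so v = −rω sinθ·[1 + r cosθ/√(L² − r² sin²θ)].
With r = 0.0101 m, L = 0.0299 m, θ = 20.2°: √(L² − r² sin²θ) = 0.029696 m.
v = −0.0101·266.8·0.34530·[1 + 0.0101·0.93849/0.029696] = -1.2277 m/s.
|v| = 1.2277 m/s = 1227.7 mm/s.

1230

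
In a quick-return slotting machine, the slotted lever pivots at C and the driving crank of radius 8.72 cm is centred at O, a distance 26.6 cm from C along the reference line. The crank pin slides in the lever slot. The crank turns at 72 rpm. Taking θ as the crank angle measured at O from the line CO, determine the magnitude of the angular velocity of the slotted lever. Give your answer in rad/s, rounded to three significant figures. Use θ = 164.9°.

ω = 7.54 rad/s (from 72 rpm).
Crank pin A relative to C: A = (d + r cosθ, r sinθ); lever angle φ = atan2(r sinθ, d + r cosθ).
Differentiating tanφ: φ̇ = rω(d cosθ + r)/(d² + r² + 2dr cosθ).
d² + r² + 2dr cosθ = |CA|² = 0.0335712 m²;  d cosθ + r = -0.16962 m.
|ω_lever| = |0.0872·7.54·-0.16962| / 0.0335712 = 3.3218 rad/s.

3.32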